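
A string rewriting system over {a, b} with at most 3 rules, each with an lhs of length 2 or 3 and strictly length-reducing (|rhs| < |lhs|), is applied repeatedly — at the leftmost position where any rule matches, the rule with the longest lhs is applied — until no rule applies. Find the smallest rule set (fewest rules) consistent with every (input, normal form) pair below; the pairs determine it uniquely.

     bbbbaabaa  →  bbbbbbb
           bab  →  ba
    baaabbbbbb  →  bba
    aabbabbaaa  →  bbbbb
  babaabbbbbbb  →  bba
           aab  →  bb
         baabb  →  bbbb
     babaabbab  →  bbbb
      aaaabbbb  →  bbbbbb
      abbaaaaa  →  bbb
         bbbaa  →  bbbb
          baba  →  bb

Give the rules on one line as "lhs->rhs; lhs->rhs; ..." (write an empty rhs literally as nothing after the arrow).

aa->b; ab->a

  | bbbbaabaa => bbbbbbaa => bbbbbbb
  | bab => ba
  | baaabbbbbb => bbabbbbbb => bbabbbbb => bbabbbb => bbabbb => bbabb => bbab => bba
  | aabbabbaaa => bbbabbaaa => bbbabaaa => bbbaaaa => bbbbaa => bbbbb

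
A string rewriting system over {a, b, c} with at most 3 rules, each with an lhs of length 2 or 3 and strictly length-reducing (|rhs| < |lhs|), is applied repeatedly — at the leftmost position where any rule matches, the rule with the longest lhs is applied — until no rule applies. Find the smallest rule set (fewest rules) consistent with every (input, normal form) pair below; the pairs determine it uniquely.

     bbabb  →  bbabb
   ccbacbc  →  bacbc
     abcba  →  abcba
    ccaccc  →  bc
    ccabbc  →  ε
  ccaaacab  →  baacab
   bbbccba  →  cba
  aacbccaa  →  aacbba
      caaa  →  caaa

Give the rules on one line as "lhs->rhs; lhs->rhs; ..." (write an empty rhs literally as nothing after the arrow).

  | bbabb
  | ccbacbc => bacbc
  | abcba
  | ccaccc => bccc => bc

bbb->c; cc->; cca->b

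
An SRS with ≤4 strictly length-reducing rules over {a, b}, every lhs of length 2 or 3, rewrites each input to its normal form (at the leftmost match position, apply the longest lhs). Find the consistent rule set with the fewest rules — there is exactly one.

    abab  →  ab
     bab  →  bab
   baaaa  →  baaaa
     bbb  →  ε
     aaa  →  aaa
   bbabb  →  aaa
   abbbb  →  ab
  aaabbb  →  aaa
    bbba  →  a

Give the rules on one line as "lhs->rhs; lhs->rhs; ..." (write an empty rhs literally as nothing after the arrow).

  | abab => ab
  | bab
  | baaaa
  | bbb => ε

aba->a; bb->a; bbb->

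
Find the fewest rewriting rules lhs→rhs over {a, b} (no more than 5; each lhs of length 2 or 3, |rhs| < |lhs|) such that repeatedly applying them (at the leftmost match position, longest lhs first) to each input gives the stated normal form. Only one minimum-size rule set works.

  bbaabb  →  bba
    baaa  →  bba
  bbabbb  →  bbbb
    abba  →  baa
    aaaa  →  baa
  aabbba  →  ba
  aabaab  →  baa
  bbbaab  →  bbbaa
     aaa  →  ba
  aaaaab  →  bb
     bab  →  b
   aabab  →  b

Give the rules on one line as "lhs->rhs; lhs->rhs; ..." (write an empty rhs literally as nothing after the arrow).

  | bbaabb => bbaba => bba
  | baaa => bba
  | bbabbb => bbbb
  | abba => baa

aaa->ba; ab->a; abb->ba; bab->b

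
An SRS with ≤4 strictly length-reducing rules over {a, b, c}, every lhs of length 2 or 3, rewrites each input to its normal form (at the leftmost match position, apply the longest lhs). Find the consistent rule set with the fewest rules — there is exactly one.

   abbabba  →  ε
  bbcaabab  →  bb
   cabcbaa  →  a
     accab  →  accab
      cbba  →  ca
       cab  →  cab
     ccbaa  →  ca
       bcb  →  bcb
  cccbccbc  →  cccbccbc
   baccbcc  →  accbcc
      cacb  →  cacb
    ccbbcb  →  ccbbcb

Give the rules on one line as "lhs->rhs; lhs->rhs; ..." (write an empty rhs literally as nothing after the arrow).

aa->; ba->a; bab->b; caa->a

  | abbabba => abbba => abba => aba => aa => ε
  | bbcaabab => bbabab => bbab => bb
  | cabcbaa => cabcaa => caba => caa => a
  | accab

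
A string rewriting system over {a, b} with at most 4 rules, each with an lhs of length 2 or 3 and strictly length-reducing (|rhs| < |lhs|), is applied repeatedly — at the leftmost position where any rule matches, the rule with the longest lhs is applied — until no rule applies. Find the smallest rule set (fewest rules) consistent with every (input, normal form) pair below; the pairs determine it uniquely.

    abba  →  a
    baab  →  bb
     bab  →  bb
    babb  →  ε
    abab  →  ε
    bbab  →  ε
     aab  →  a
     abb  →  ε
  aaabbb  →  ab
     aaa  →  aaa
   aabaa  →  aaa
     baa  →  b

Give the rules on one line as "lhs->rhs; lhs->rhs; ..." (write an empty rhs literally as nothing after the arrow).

  | abba => a
  | baab => bab => bb
  | bab => bb
  | babb => bbb => ε

aab->a; abb->; ba->b; bbb->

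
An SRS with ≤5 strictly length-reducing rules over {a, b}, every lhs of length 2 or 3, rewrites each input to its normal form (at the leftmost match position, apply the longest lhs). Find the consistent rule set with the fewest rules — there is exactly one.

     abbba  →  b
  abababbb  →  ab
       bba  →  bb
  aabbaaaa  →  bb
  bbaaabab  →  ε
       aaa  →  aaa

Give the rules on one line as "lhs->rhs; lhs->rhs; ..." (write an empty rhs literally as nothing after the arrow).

aab->b; ba->b; bab->; bbb->ab

  | abbba => aaba => ba => b
  | abababbb => aabbb => bbb => ab
  | bba => bb
  | aabbaaaa => bbaaaa => bbaaa => bbaa => bba => bb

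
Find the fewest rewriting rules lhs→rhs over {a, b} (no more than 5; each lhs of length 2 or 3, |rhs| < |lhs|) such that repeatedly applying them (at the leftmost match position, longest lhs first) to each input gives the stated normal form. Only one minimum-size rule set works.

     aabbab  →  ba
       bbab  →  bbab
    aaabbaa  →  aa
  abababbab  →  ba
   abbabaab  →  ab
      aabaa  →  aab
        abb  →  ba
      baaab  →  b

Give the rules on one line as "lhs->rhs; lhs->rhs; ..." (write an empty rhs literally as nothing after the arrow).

  | aabbab => abaab => abab => abb => ba
  | bbab
  | aaabbaa => bbaa => baa => aa
  | abababbab => abbabbab => baabbab => aabbab => abaab => abab => abb => ba

aaa->; aba->ab; abb->ba; baa->aa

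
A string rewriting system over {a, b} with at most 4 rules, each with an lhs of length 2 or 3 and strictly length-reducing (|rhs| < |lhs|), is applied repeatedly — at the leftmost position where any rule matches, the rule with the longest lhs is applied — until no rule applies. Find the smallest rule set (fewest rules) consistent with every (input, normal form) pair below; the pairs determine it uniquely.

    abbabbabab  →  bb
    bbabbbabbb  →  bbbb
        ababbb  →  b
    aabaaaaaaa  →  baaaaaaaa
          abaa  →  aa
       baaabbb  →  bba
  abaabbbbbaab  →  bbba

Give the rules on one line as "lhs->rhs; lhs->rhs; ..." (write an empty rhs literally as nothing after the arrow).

aab->ba; ab->; abb->ba

  | abbabbabab => baabbabab => bbababab => bbabab => bbab => bb
  | bbabbbabbb => bbbababbb => bbbabbb => bbbbab => bbbb
  | ababbb => abbb => bab => b
  | aabaaaaaaa => baaaaaaaa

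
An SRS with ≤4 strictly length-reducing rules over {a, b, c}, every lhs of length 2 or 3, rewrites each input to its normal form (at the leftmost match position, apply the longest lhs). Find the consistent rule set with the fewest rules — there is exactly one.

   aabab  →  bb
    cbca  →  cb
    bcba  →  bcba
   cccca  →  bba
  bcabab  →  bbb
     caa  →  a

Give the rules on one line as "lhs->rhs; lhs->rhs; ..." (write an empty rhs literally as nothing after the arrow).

ab->b; ca->; cc->b

  | aabab => abab => bab => bb
  | cbca => cb
  | bcba
  | cccca => bcca => bba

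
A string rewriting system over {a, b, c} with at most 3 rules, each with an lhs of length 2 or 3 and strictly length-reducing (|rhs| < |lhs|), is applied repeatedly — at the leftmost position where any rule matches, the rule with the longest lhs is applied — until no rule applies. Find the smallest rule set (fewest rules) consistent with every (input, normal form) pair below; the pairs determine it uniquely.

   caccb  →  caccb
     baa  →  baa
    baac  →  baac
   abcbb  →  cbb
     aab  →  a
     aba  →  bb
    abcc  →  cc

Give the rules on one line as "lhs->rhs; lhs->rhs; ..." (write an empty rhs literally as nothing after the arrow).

  | caccb
  | baa
  | baac
  | abcbb => cbb

ab->; aba->bb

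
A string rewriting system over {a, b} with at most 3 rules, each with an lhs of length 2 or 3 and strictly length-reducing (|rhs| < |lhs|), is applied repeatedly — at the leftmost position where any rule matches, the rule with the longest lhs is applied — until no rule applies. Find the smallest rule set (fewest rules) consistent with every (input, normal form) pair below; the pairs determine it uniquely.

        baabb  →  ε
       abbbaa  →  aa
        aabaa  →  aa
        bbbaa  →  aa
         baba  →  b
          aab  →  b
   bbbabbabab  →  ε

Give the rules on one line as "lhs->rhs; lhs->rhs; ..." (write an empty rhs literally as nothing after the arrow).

ab->b; aba->; bbb->

  | baabb => babb => bbb => ε
  | abbbaa => bbbaa => aa
  | aabaa => aa
  | bbbaa => aa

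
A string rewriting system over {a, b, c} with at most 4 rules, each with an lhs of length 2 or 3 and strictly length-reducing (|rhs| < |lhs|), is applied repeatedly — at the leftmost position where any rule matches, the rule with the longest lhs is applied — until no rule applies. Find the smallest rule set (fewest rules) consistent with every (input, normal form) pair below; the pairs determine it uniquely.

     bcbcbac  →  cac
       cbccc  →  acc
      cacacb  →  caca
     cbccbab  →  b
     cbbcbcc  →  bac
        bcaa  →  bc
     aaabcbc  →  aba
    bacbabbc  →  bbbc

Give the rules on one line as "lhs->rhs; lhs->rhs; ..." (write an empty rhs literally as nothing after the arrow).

aa->; bab->c; cb->; cbc->a

  | bcbcbac => babac => cac
  | cbccc => acc
  | cacacb => caca
  | cbccbab => acbab => aab => b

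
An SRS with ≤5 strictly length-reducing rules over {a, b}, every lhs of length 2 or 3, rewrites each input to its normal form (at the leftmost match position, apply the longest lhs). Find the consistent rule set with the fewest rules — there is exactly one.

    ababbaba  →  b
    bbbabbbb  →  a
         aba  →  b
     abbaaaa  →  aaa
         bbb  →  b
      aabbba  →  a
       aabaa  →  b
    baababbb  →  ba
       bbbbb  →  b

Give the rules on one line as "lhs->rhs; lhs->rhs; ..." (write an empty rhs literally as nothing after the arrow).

ab->a; aba->bb; bb->b; bba->a

  | ababbaba => bbbbaba => bbbaba => bbaba => aba => bb => b
  | bbbabbbb => bbabbbb => abbbb => abbb => abb => ab => a
  | aba => bb => b
  | abbaaaa => abaaaa => bbaaa => aaa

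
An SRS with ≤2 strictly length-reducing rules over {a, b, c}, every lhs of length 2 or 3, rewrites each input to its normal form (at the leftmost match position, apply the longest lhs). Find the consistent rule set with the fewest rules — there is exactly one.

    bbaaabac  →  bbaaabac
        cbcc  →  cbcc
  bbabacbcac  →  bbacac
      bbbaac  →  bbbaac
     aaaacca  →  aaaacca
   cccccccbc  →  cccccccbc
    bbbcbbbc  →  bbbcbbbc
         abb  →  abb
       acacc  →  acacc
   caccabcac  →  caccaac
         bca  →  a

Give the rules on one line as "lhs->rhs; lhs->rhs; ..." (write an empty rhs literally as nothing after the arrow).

bab->b; bca->a

  | bbaaabac
  | cbcc
  | bbabacbcac => bbacbcac => bbacac
  | bbbaac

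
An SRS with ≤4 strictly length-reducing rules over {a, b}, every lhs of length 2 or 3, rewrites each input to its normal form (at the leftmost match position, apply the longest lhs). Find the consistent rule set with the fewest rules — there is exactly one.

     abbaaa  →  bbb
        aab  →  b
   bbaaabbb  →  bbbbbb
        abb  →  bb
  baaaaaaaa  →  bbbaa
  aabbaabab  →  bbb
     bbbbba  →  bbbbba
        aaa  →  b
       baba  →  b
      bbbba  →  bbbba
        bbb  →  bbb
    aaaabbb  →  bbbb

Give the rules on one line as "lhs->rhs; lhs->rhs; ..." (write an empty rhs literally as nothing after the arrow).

  | abbaaa => bbaaa => bbb
  | aab => ab => b
  | bbaaabbb => bbbbbb
  | abb => bb

aaa->b; ab->b; aba->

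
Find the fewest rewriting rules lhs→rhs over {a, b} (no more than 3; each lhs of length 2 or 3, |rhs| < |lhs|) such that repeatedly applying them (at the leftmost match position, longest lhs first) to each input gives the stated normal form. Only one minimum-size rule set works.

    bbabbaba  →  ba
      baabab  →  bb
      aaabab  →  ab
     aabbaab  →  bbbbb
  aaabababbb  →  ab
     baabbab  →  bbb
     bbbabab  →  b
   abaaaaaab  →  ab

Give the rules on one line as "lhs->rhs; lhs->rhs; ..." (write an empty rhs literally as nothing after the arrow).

  | bbabbaba => bbaba => ba
  | baabab => bbbab => bb
  | aaabab => babab => ab
  | aabbaab => bbbaab => bbbbb

aa->b; abb->ab; bab->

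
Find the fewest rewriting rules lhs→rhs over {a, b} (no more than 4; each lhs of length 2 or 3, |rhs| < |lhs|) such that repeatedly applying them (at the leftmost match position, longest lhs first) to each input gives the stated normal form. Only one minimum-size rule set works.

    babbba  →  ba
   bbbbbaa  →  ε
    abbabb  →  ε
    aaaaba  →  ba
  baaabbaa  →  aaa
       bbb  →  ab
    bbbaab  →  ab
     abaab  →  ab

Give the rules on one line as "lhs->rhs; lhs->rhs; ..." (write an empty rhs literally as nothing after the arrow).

aab->b; baa->; bb->; bbb->ab

  | babbba => baaba => ba
  | bbbbbaa => abbbaa => aabaa => baa => ε
  | abbabb => aabb => bb => ε
  | aaaaba => aaba => ba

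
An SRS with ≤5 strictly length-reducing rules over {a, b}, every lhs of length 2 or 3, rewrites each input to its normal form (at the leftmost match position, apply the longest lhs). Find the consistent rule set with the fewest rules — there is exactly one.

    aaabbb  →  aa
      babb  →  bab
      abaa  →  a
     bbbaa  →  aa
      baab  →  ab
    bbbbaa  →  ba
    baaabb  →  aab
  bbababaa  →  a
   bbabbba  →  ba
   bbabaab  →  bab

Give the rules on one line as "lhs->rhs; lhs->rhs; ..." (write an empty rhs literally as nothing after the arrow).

  | aaabbb => aaaba => aa
  | babb => bab
  | abaa => a
  | bbbaa => baaa => aa

aba->; baa->a; bb->b; bbb->ba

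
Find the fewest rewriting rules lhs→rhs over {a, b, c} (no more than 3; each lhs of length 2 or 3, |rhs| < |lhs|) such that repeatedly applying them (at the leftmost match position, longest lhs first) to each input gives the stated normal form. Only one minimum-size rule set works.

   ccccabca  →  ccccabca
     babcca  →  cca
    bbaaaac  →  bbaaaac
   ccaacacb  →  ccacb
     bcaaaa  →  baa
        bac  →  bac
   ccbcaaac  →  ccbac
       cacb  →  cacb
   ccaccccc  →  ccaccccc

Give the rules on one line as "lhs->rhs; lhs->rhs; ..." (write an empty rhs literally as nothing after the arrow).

bab->; caa->

  | ccccabca
  | babcca => cca
  | bbaaaac
  | ccaacacb => ccacb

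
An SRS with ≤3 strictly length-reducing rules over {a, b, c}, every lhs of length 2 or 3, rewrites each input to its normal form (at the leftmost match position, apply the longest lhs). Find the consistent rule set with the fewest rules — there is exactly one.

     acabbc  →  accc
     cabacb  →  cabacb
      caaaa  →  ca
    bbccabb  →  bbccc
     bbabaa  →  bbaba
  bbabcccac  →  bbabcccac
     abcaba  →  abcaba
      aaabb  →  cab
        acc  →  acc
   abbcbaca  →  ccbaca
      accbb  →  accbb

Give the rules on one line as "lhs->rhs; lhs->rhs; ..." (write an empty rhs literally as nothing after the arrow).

  | acabbc => accc
  | cabacb
  | caaaa => caaa => caa => ca
  | bbccabb => bbccc

aa->a; aab->ca; abb->c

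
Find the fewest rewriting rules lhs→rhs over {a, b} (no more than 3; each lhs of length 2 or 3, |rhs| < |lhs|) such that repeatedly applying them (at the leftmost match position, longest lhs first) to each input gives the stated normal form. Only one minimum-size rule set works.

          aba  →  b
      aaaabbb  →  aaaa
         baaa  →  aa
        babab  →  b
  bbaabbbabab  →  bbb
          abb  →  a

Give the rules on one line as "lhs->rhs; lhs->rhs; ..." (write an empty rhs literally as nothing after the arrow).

ab->a; aba->b; ba->

  | aba => b
  | aaaabbb => aaaabb => aaaab => aaaa
  | baaa => aa
  | babab => bab => b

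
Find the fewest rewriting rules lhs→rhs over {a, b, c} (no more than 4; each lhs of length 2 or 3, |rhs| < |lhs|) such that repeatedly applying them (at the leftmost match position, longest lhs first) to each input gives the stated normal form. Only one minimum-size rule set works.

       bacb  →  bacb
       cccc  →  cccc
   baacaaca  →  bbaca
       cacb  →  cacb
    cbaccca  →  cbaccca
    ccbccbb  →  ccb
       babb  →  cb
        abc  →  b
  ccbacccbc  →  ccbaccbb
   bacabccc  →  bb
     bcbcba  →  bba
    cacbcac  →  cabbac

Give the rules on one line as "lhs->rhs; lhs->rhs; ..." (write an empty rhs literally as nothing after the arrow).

aa->b; bab->c; bc->a; cbc->bb

  | bacb
  | cccc
  | baacaaca => bbcaaca => baaaca => bbaca
  | cacb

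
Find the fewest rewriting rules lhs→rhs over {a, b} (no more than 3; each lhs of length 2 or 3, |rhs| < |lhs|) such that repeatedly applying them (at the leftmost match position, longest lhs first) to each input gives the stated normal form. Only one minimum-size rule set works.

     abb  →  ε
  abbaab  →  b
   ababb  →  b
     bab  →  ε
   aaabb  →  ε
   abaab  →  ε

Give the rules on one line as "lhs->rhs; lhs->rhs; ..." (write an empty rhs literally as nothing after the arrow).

ab->b; bb->

  | abb => bb => ε
  | abbaab => bbaab => aab => ab => b
  | ababb => babb => bbb => b
  | bab => bb => ε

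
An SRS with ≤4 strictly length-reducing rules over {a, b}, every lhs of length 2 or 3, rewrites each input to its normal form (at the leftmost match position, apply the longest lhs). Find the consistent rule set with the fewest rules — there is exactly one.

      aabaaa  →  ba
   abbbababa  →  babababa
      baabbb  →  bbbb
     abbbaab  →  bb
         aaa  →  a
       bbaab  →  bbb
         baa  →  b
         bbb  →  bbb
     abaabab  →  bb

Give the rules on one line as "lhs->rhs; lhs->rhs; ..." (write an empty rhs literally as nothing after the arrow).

  | aabaaa => baaa => ba
  | abbbababa => babababa
  | baabbb => bbbb
  | abbbaab => babaab => babb => bba => bb

aa->; abb->ba; bba->bb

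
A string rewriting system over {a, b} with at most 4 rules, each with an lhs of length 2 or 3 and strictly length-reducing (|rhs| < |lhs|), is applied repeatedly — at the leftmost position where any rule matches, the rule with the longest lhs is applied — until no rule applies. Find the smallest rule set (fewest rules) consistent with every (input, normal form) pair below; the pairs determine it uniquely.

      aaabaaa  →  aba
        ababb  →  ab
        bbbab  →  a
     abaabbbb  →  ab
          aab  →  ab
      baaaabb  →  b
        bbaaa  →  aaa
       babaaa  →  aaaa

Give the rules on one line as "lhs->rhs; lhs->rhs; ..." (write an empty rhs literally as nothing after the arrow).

aab->ab; baa->b; bab->a; bb->

  | aaabaaa => aabaaa => abaaa => aba
  | ababb => aab => ab
  | bbbab => bab => a
  | abaabbbb => abbbbb => abbb => ab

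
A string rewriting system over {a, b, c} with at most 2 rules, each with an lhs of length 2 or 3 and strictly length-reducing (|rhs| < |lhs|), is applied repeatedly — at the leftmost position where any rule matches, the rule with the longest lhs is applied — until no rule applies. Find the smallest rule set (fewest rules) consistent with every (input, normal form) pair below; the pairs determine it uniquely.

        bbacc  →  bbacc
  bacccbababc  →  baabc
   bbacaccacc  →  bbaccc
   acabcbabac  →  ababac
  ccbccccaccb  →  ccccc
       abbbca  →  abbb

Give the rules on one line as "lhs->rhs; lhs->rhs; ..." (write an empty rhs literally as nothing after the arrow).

ca->; cb->

  | bbacc
  | bacccbababc => baccababc => bacbabc => baabc
  | bbacaccacc => bbaccacc => bbaccc
  | acabcbabac => abcbabac => ababac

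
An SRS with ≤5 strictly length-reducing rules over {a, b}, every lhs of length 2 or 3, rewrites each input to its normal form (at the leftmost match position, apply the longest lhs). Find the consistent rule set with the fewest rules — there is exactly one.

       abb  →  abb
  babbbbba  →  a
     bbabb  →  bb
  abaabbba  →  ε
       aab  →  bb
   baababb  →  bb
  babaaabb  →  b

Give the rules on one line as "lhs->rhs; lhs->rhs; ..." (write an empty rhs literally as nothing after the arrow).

aa->b; aba->; ba->a; bab->

  | abb
  | babbbbba => bbbba => bbba => bba => ba => a
  | bbabb => bb
  | abaabbba => abbba => abba => aba => ε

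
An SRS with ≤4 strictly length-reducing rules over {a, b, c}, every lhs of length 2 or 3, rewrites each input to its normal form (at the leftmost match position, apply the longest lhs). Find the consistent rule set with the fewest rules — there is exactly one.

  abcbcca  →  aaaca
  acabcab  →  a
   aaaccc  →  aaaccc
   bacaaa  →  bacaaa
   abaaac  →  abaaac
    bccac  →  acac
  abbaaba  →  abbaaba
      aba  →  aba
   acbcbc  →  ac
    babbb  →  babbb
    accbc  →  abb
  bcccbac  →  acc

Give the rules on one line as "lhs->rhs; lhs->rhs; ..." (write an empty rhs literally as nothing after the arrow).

  | abcbcca => aabcca => aaaca
  | acabcab => acab => a
  | aaaccc
  | bacaaa

bc->a; cab->; cba->; cca->bb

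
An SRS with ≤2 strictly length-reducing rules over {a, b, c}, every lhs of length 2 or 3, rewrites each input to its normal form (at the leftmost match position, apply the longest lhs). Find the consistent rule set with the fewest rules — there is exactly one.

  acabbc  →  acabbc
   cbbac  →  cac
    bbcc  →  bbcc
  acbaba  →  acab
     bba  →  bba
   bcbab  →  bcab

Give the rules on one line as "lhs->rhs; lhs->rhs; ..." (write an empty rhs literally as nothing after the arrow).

  | acabbc
  | cbbac => cbac => cac
  | bbcc
  | acbaba => acaba => acab

aba->ab; cb->c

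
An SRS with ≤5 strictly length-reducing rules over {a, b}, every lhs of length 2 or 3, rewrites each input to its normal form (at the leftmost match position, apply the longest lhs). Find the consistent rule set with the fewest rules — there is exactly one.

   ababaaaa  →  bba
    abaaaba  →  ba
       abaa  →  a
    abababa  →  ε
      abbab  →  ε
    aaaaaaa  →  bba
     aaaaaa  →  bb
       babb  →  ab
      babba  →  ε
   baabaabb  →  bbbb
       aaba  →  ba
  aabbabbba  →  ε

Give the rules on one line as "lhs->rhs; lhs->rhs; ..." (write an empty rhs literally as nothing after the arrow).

  | ababaaaa => baaaa => bba
  | abaaaba => aaba => ba
  | abaa => a
  | abababa => baba => aa => ε

aa->; aaa->b; aba->; bab->a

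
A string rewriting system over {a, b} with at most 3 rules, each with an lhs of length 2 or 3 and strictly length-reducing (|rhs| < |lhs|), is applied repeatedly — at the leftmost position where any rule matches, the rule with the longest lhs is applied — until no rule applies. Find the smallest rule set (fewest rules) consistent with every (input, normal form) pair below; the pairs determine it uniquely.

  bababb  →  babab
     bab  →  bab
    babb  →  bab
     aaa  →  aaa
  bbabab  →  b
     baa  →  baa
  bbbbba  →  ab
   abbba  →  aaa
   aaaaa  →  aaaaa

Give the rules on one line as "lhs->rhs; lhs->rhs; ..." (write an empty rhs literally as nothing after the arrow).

bb->b; bba->b; bbb->a

  | bababb => babab
  | bab
  | babb => bab
  | aaa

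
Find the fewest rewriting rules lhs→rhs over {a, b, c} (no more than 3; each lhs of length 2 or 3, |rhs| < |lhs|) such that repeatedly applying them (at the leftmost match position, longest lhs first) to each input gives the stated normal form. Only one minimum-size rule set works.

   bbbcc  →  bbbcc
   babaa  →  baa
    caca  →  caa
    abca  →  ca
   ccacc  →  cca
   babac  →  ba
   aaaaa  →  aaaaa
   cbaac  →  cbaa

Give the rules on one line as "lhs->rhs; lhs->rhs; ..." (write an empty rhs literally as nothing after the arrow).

ab->; ac->a

  | bbbcc
  | babaa => baa
  | caca => caa
  | abca => ca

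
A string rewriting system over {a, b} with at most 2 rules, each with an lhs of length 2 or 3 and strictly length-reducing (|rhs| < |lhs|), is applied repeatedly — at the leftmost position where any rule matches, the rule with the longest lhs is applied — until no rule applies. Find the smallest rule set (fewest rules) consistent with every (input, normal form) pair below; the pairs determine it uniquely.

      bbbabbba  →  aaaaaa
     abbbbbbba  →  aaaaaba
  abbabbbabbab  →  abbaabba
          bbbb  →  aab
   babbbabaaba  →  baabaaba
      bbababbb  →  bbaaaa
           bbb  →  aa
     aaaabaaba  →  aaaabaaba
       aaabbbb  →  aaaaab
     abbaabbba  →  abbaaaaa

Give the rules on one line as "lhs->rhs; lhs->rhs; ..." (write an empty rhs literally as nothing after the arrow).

bab->ba; bbb->aa

  | bbbabbba => aaabbba => aaaaaa
  | abbbbbbba => aaabbbba => aaaaaba
  | abbabbbabbab => abbabbabbab => abbababbab => abbaabbab => abbaabba
  | bbbb => aab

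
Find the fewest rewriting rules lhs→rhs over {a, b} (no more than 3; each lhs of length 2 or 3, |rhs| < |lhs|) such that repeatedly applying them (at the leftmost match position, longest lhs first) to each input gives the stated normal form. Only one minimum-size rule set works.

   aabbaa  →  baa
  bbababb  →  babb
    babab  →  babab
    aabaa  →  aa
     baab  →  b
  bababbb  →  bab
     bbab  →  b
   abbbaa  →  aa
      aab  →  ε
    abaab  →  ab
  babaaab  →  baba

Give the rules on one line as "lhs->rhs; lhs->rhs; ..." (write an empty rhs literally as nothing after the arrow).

aab->; bba->; bbb->ab

  | aabbaa => baa
  | bbababb => babb
  | babab
  | aabaa => aa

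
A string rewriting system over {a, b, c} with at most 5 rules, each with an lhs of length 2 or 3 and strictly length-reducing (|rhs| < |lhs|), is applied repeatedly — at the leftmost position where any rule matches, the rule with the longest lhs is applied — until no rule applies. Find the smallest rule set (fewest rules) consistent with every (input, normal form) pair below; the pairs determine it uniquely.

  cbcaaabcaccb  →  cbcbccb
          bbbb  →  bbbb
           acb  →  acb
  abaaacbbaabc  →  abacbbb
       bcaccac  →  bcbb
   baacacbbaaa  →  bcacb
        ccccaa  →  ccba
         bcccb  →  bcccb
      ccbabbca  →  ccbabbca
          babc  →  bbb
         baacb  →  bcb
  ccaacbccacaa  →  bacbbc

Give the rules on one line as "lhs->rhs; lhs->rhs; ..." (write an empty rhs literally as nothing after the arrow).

  | cbcaaabcaccb => cbcabcaccb => cbcbbaccb => cbcbccb
  | bbbb
  | acb
  | abaaacbbaabc => abacbbaabc => abacbabc => abacbbb

aa->; abc->bb; bba->b; cca->b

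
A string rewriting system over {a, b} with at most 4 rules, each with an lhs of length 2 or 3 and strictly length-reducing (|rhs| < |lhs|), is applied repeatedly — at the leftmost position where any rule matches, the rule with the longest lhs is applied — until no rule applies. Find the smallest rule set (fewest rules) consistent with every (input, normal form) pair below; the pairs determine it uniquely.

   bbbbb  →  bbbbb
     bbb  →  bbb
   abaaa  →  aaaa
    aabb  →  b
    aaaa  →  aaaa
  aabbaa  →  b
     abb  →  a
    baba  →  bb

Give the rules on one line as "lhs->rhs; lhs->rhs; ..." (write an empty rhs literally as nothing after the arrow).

aab->; ab->a; ba->b

  | bbbbb
  | bbb
  | abaaa => aaaa
  | aabb => b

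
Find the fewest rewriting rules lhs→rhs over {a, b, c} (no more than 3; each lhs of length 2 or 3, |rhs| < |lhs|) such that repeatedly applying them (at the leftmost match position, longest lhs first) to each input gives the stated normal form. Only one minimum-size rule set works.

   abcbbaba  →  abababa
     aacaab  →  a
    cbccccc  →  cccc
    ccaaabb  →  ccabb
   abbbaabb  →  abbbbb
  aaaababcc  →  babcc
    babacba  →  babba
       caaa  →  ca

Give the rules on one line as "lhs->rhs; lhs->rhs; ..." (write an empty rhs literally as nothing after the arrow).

aa->; ac->; cb->a

  | abcbbaba => abababa
  | aacaab => caab => cb => a
  | cbccccc => accccc => cccc
  | ccaaabb => ccabb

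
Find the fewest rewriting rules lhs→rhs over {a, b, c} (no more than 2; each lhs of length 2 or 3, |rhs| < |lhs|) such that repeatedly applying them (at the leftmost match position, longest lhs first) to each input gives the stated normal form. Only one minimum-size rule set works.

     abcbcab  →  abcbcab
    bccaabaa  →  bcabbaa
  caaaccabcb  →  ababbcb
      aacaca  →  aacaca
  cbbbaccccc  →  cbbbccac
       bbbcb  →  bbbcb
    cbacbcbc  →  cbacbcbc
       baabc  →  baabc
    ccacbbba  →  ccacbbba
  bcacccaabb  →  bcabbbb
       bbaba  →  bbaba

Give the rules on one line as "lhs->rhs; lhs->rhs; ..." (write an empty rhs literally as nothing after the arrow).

  | abcbcab
  | bccaabaa => bcabbaa
  | caaaccabcb => abaccabcb => abcaabcb => ababbcb
  | aacaca

acc->ca; caa->ab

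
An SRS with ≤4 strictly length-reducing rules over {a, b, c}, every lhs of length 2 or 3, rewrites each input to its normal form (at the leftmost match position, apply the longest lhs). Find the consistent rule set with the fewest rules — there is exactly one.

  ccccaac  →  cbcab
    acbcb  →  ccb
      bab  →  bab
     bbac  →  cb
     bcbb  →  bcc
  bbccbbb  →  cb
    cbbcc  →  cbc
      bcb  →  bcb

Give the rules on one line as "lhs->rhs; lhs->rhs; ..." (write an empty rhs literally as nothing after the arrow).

  | ccccaac => cbcaac => cbcab
  | acbcb => bbcb => ccb
  | bab
  | bbac => cac => cb

ac->b; bb->c; ccc->cb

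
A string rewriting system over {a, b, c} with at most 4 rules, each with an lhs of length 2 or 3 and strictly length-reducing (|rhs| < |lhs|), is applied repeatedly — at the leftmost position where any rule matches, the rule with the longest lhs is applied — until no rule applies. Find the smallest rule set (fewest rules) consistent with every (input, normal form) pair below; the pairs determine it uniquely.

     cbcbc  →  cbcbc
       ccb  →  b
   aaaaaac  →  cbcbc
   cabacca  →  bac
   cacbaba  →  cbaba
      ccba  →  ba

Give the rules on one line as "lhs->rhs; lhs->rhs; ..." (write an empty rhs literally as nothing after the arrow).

aaa->cb; ca->; ccb->b

  | cbcbc
  | ccb => b
  | aaaaaac => cbaaac => cbcbc
  | cabacca => bacca => bac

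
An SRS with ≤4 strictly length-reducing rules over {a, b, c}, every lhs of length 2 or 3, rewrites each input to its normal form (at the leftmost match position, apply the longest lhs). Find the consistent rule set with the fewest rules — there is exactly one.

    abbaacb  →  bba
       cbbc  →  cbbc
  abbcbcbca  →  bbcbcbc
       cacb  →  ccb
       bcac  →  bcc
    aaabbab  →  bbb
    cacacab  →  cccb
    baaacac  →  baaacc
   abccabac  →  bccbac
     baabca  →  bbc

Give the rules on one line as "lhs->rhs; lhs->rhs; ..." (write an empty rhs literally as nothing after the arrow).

  | abbaacb => bbaacb => bba
  | cbbc
  | abbcbcbca => bbcbcbca => bbcbcbc
  | cacb => ccb

ab->b; acb->; ca->c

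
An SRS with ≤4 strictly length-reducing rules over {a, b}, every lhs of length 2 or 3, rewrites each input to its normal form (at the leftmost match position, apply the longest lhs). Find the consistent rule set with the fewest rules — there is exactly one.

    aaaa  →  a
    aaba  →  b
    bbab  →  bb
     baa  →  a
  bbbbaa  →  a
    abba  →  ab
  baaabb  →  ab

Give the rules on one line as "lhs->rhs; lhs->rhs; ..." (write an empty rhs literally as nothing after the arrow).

aa->b; ba->; bbb->ab

  | aaaa => baa => a
  | aaba => bba => b
  | bbab => bb
  | baa => a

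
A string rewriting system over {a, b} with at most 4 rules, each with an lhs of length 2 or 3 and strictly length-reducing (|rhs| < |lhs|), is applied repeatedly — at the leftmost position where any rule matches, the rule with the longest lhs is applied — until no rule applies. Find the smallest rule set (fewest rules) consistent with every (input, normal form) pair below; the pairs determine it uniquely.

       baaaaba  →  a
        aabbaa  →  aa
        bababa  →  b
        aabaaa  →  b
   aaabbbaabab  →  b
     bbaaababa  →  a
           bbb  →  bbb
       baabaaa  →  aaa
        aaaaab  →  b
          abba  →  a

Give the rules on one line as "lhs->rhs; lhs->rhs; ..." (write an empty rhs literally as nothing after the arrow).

ab->b; ba->b; bba->a

  | baaaaba => baaaba => baaba => baba => bba => a
  | aabbaa => abbaa => bbaa => aa
  | bababa => bbaba => aba => ba => b
  | aabaaa => abaaa => baaa => baa => ba => b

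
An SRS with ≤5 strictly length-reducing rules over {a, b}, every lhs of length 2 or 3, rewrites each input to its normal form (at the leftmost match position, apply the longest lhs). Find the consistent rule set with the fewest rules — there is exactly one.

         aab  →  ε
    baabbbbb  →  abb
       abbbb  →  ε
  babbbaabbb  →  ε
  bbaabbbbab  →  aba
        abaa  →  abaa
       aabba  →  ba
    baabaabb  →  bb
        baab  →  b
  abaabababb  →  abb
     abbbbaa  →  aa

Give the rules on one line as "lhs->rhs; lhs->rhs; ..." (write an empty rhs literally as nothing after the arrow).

  | aab => ε
  | baabbbbb => bbbbb => abb
  | abbbb => aab => ε
  | babbbaabbb => abbaabbb => abbbb => aab => ε

aaa->a; aab->; bab->a; bbb->a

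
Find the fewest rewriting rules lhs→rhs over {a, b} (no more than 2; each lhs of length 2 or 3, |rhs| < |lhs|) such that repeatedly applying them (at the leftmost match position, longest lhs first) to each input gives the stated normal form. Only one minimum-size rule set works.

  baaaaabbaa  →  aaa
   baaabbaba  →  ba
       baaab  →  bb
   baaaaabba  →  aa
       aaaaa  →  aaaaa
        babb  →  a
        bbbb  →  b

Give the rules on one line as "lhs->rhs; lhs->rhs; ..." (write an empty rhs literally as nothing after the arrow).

  | baaaaabbaa => baaaabbaa => baaabbaa => baabbaa => babbaa => bbbaa => aaa
  | baaabbaba => baabbaba => babbaba => bbbaba => aaba => aba => ba
  | baaab => baab => bab => bb
  | baaaaabba => baaaabba => baaabba => baabba => babba => bbba => aa

ab->b; bbb->a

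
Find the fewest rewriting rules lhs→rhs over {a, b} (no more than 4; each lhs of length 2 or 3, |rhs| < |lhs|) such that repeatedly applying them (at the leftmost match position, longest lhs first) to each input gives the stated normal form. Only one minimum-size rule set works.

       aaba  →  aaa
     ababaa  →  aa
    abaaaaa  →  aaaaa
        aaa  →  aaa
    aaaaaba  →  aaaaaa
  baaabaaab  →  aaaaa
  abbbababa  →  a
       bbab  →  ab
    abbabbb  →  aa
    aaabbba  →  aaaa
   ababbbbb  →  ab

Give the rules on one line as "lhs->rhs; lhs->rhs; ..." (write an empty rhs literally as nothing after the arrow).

  | aaba => aaa
  | ababaa => abaa => aa
  | abaaaaa => aaaaa
  | aaa

aab->aa; ba->; bb->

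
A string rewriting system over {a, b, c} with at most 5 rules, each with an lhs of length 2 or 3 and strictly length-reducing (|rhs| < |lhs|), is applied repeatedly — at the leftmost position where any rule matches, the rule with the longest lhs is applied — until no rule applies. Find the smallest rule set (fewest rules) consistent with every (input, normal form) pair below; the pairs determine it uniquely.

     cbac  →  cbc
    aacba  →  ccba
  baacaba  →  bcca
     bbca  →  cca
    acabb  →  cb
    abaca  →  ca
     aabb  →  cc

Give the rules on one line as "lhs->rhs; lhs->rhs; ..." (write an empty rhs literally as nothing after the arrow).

  | cbac => cbc
  | aacba => ccba
  | baacaba => bccaba => bcca
  | bbca => cca

aa->c; ab->; ac->c; bb->c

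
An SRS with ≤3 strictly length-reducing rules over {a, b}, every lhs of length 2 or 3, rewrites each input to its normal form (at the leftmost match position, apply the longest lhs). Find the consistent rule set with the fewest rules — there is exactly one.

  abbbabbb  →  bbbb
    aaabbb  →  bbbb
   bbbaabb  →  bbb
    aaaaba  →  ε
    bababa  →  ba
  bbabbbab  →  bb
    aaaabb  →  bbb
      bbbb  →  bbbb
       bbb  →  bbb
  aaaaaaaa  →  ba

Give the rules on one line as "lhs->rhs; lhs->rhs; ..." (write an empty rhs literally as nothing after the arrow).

aaa->ba; ab->b; bba->

  | abbbabbb => bbbabbb => bbbb
  | aaabbb => babbb => bbbb
  | bbbaabb => babb => bbb
  | aaaaba => baaba => baba => bba => ε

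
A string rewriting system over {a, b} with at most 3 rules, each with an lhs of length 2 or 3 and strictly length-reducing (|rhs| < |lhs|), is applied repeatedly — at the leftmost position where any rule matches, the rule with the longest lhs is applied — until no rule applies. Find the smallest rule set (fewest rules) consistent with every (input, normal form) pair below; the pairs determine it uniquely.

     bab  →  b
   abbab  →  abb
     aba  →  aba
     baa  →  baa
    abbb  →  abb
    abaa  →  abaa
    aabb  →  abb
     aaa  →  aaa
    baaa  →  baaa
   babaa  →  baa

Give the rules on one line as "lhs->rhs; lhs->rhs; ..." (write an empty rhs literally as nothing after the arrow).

aab->ab; bab->b; bbb->bb

  | bab => b
  | abbab => abb
  | aba
  | baa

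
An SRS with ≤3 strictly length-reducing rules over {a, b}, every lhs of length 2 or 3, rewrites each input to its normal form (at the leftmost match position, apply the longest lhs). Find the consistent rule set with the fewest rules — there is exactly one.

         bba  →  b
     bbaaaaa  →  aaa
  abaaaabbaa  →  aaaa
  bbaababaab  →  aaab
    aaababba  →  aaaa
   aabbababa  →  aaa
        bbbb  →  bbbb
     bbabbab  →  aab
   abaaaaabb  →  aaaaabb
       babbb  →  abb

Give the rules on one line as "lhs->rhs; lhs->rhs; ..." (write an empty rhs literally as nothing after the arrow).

  | bba => b
  | bbaaaaa => baaaa => aaa
  | abaaaabbaa => aaaabbaa => aaaaba => aaaa
  | bbaababaab => bababaab => aabaab => aaab

ba->; bab->a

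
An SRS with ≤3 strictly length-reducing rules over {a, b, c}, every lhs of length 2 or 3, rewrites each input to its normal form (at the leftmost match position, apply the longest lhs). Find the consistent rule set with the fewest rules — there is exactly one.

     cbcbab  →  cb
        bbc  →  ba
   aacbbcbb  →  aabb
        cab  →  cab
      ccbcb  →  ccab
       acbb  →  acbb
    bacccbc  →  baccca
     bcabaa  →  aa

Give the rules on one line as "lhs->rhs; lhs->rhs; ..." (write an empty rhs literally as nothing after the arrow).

  | cbcbab => cabab => cb
  | bbc => ba
  | aacbbcbb => aacbabb => aabb
  | cab

aba->; bc->a; cba->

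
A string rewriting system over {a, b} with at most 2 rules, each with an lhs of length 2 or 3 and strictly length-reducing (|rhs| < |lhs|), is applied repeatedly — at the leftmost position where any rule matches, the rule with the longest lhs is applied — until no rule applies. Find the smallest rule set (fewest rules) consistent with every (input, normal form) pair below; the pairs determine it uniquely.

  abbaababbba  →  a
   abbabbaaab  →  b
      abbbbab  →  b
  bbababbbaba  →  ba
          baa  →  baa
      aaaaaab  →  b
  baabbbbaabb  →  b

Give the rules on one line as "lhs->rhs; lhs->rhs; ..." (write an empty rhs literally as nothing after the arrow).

ab->b; bb->

  | abbaababbba => bbaababbba => aababbba => ababbba => babbba => bbbba => bba => a
  | abbabbaaab => bbabbaaab => abbaaab => bbaaab => aaab => aab => ab => b
  | abbbbab => bbbbab => bbab => ab => b
  | bbababbbaba => ababbbaba => babbbaba => bbbbaba => bbaba => aba => ba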